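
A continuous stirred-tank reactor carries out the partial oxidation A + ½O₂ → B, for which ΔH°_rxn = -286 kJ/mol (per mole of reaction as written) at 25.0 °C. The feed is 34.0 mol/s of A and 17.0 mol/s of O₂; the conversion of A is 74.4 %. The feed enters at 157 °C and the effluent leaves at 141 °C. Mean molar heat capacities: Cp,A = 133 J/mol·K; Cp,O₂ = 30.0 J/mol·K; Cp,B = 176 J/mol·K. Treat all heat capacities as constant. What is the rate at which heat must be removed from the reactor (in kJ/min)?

Extent of reaction ξ = 0.744 × 34.0 = 25.296 mol/s
Reaction term: ξ·ΔH°_rxn = 25.296 × -286 = -7234.7 kJ/s
Sensible, feed 157→25 °C: -664.22 kJ/s
Outlet flows (mol/s): A 8.704, O₂ 4.352, B 25.296
Sensible, products 25→141 °C: 665.87 kJ/s
Q = ΔH = -7233 kJ/s = -7233 kW
Heat removed = 433980 kJ/min

Q_out = 434000 kJ/min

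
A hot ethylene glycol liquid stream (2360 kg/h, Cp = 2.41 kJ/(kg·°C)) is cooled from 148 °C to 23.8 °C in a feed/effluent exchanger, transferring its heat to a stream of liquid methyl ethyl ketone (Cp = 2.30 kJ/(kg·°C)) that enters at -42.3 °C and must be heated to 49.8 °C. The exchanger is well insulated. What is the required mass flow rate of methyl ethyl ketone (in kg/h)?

ṁ_c = 3330 kg/h

Heat released by hot stream: Q = 2360 × 2.41 × (148 − 23.8) = 706400 kJ/h
Energy balance on cold side (adiabatic exchanger): Q = ṁ_c·Cp_c·(T_c,out − T_c,in)
ṁ_c = 706400 / [2.30 × (49.8 − -42.3)] = 3334.7 kg/h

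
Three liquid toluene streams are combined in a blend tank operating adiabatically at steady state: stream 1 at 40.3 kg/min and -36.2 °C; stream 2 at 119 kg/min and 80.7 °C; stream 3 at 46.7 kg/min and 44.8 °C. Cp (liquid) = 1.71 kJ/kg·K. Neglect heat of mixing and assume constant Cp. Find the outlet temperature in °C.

T_out = 49.7 °C

Adiabatic, steady state ⇒ Σ ṁᵢCp,ᵢ(T_out − Tᵢ) = 0
T_out = Σ ṁᵢCp,ᵢTᵢ / Σ ṁᵢCp,ᵢ
      = 17505 / 352.26 = 49.692 °C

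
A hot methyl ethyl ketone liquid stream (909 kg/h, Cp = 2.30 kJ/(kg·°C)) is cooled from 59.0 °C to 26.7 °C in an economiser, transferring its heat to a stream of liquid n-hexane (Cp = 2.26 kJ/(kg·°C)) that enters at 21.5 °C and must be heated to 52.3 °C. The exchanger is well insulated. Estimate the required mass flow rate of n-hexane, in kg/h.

Heat released by hot stream: Q = 909 × 2.30 × (59.0 − 26.7) = 67530 kJ/h
Energy balance on cold side (adiabatic exchanger): Q = ṁ_c·Cp_c·(T_c,out − T_c,in)
ṁ_c = 67530 / [2.26 × (52.3 − 21.5)] = 970.14 kg/h

ṁ_c = 970 kg/h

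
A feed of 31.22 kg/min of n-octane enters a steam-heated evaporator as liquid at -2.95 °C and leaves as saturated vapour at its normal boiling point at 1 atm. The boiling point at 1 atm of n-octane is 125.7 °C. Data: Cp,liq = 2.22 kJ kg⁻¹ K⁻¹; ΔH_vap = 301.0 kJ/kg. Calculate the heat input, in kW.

Q = 305 kW

liquid -2.95→125.7 °C: 285.6 kJ/kg
vaporisation at 125.7 °C: 301 kJ/kg
Δh = 285.6 + 301 = 586.6 kJ/kg
Q = ṁ·Δh = 31.22 kg/min × 586.6 kJ/kg = 18314 kJ/min
|Q| = 305.23 kW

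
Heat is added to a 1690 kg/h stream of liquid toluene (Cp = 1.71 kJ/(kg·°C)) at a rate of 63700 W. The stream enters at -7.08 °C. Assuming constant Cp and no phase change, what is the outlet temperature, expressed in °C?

Q = 63700 W = 229320 kJ/h
ΔT = Q/(ṁ·Cp) = 229320/(1690×1.71) = 79.352 K
T_out = -7.08 + 79.352 = 72.272 °C

T_out = 72.3 °C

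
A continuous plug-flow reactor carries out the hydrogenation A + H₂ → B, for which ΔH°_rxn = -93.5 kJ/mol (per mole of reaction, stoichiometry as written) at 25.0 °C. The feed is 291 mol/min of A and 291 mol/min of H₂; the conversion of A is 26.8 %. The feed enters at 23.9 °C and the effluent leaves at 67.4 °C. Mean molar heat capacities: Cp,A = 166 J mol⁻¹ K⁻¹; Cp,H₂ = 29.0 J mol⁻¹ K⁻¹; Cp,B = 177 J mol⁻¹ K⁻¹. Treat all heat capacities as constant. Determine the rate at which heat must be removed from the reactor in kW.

Extent of reaction ξ = 0.268 × 291 = 77.988 mol/min
Reaction term: ξ·ΔH°_rxn = 77.988 × -93.5 = -7291.9 kJ/min
Sensible, feed 23.9→25 °C: 62.42 kJ/min
Outlet flows (mol/min): A 213.01, H₂ 213.01, B 77.988
Sensible, products 25→67.4 °C: 2346.5 kJ/min
Q = ΔH = -4883 kJ/min = -81.383 kW
Heat removed = 81.383 kW

Q_out = 81.4 kW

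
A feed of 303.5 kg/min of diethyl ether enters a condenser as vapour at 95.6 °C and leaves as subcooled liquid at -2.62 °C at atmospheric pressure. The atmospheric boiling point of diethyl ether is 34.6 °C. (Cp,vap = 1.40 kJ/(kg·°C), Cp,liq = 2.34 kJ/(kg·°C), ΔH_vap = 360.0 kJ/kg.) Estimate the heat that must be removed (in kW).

vapour 95.6→34.6 °C: -85.4 kJ/kg
condensation at 34.6 °C: -360 kJ/kg
liquid 34.6→-2.62 °C: -87.095 kJ/kg
Δh = -85.4 + -360 + -87.095 = -532.49 kJ/kg
Q = ṁ·Δh = 303.5 kg/min × -532.49 kJ/kg = -161610 kJ/min
|Q| = 2693.5 kW

Q_c = 2690 kW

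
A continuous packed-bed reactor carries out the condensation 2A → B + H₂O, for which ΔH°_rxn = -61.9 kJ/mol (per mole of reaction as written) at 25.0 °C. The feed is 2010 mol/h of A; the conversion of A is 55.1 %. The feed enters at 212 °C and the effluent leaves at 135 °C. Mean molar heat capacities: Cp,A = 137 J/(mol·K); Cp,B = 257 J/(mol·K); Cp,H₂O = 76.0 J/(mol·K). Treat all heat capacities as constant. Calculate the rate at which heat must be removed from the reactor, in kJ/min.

Q_out = 865 kJ/min

Extent of reaction ξ = 0.551 × 2010 / 2 = 553.75 mol/h
Reaction term: ξ·ΔH°_rxn = 553.75 × -61.9 = -34277 kJ/h
Sensible, feed 212→25 °C: -51494 kJ/h
Outlet flows (mol/h): A 902.49, B 553.75, H₂O 553.75
Sensible, products 25→135 °C: 33885 kJ/h
Q = ΔH = -51887 kJ/h = -14.413 kW
Heat removed = 864.78 kJ/min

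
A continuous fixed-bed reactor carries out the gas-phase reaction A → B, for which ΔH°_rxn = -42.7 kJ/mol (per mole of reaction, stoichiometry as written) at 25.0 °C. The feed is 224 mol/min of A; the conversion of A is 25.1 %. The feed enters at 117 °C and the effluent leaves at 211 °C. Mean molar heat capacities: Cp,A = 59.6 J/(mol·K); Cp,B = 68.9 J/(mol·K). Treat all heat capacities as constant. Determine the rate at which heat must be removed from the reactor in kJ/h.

Q_out = 62900 kJ/h

Extent of reaction ξ = 0.251 × 224 = 56.224 mol/min
Reaction term: ξ·ΔH°_rxn = 56.224 × -42.7 = -2400.8 kJ/min
Sensible, feed 117→25 °C: -1228.2 kJ/min
Outlet flows (mol/min): A 167.78, B 56.224
Sensible, products 25→211 °C: 2580.4 kJ/min
Q = ΔH = -1048.6 kJ/min = -17.476 kW
Heat removed = 62914 kJ/h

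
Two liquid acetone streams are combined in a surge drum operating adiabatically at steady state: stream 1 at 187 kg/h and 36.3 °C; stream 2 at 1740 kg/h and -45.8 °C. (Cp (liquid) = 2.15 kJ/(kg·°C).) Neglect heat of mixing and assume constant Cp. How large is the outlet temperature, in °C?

No heat crosses the boundary, so H_out = H_in.
Σ ṁᵢCp,ᵢTᵢ = 187×2.15×36.3 + 1740×2.15×-45.8 = -156740
Σ ṁᵢCp,ᵢ = 187×2.15 + 1740×2.15 = 4143.1
T_out = -156740 / 4143.1 = -37.833 °C

T_out = -37.8 °C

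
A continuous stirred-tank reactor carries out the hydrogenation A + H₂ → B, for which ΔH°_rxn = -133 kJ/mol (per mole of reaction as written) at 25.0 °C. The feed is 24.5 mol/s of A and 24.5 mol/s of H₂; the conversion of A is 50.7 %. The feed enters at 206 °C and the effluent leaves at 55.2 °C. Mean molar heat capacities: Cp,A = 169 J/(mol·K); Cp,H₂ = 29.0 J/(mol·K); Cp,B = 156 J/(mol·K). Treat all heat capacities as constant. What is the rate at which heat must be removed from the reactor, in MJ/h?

Extent of reaction ξ = 0.507 × 24.5 = 12.421 mol/s
Reaction term: ξ·ΔH°_rxn = 12.421 × -133 = -1652.1 kJ/s
Sensible, feed 206→25 °C: -878.03 kJ/s
Outlet flows (mol/s): A 12.079, H₂ 12.079, B 12.421
Sensible, products 25→55.2 °C: 130.74 kJ/s
Q = ΔH = -2399.3 kJ/s = -2399.3 kW
Heat removed = 8637.6 MJ/h

Q_out = 8640 MJ/h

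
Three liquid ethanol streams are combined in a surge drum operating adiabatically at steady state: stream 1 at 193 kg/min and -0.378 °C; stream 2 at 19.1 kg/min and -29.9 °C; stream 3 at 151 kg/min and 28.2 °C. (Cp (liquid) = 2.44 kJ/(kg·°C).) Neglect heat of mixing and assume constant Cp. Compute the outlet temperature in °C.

Energy balance with Q = 0: Σ ṁᵢCp,ᵢ(T_out − Tᵢ) = 0
T_out = Σ ṁᵢCp,ᵢTᵢ / Σ ṁᵢCp,ᵢ
      = 8818.5 / 885.96 = 9.9536 °C

T_out = 9.95 °C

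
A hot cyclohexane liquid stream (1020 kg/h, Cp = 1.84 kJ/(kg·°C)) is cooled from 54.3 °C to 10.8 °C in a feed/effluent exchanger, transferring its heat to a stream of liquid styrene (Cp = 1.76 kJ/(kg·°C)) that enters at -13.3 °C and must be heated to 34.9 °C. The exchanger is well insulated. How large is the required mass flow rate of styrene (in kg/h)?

Heat released by hot stream: Q = 1020 × 1.84 × (54.3 − 10.8) = 81641 kJ/h
Energy balance on cold side (adiabatic exchanger): Q = ṁ_c·Cp_c·(T_c,out − T_c,in)
ṁ_c = 81641 / [1.76 × (34.9 − -13.3)] = 962.38 kg/h

ṁ_c = 962 kg/h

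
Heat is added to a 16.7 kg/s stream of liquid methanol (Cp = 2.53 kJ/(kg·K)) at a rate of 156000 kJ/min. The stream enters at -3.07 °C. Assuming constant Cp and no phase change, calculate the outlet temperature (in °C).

T_out = 58.5 °C

Q = 156000 kJ/min = 2600 kJ/s
ΔT = Q/(ṁ·Cp) = 2600/(16.7×2.53) = 61.537 K
T_out = -3.07 + 61.537 = 58.467 °C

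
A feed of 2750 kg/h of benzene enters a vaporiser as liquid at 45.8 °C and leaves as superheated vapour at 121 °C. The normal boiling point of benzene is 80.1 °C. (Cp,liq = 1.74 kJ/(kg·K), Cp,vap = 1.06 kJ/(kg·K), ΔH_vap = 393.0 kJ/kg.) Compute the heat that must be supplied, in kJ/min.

Q = 22700 kJ/min

liquid 45.8→80.1 °C: 59.682 kJ/kg
vaporisation at 80.1 °C: 393 kJ/kg
vapour 80.1→121 °C: 43.354 kJ/kg
Δh = 59.682 + 393 + 43.354 = 496.04 kJ/kg
Q = ṁ·Δh = 2750 kg/h × 496.04 kJ/kg = 1.3641e+06 kJ/h
|Q| = 378.92 kW = 22735 kJ/min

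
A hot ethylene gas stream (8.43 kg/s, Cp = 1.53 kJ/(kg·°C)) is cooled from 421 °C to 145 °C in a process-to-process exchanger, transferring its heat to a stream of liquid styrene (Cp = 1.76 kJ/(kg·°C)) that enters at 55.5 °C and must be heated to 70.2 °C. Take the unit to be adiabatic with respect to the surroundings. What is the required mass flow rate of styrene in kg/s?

ṁ_c = 138 kg/s

Heat released by hot stream: Q = 8.43 × 1.53 × (421 − 145) = 3559.8 kJ/s
Energy balance on cold side (adiabatic exchanger): Q = ṁ_c·Cp_c·(T_c,out − T_c,in)
ṁ_c = 3559.8 / [1.76 × (70.2 − 55.5)] = 137.59 kg/s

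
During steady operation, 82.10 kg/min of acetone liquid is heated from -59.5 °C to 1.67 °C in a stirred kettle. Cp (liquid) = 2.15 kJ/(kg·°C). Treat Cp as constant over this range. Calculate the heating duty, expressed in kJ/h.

Q = 648000 kJ/h

Q = ṁ·Cp·ΔT = 82.10 × 2.15 × (1.67 − -59.5) = 10797 kJ/min
Converting: 10797 / 60 s = 179.96 kW
Heating duty = 647850 kJ/h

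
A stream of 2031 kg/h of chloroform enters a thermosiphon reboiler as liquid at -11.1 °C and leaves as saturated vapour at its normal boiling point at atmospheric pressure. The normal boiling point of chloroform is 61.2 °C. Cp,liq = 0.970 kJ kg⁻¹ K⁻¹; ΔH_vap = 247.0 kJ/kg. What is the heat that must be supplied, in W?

Q = 179000 W

liquid -11.1→61.2 °C: 70.131 kJ/kg
vaporisation at 61.2 °C: 247 kJ/kg
Δh = 70.131 + 247 = 317.13 kJ/kg
Q = ṁ·Δh = 2031 kg/h × 317.13 kJ/kg = 644090 kJ/h
|Q| = 178.91 kW = 178910 W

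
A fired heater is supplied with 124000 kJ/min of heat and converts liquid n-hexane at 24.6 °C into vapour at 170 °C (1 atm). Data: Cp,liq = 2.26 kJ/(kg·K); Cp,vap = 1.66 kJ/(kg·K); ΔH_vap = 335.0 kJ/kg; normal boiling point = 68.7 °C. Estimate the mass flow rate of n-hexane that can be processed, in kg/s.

Δh = 2.26×(68.7−24.6) + 335.0 + 1.66×(170−68.7) = 602.82 kJ/kg
Q = 124000 kJ/min = 2066.7 kJ/s = 2066.7 kJ/s
ṁ = Q/Δh = 2066.7 / 602.82 = 3.4283 kg/s

ṁ = 3.43 kg/s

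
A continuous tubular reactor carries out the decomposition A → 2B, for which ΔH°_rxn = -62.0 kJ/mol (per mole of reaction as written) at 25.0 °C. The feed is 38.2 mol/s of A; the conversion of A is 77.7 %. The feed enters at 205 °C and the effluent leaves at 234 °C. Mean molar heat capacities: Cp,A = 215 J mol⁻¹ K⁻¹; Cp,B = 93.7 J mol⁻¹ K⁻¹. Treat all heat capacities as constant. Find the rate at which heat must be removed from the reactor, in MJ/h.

Extent of reaction ξ = 0.777 × 38.2 = 29.681 mol/s
Reaction term: ξ·ΔH°_rxn = 29.681 × -62.0 = -1840.2 kJ/s
Sensible, feed 205→25 °C: -1478.3 kJ/s
Outlet flows (mol/s): A 8.5186, B 59.363
Sensible, products 25→234 °C: 1545.3 kJ/s
Q = ΔH = -1773.3 kJ/s = -1773.3 kW
Heat removed = 6383.8 MJ/h

Q_out = 6380 MJ/h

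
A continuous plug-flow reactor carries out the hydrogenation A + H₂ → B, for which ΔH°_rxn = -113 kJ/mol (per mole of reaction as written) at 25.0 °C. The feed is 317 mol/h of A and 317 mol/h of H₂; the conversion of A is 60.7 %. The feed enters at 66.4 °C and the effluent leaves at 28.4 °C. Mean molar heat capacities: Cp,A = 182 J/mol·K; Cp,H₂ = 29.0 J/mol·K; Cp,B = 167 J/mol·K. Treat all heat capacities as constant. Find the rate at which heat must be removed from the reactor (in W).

Extent of reaction ξ = 0.607 × 317 = 192.42 mol/h
Reaction term: ξ·ΔH°_rxn = 192.42 × -113 = -21743 kJ/h
Sensible, feed 66.4→25 °C: -2769.1 kJ/h
Outlet flows (mol/h): A 124.58, H₂ 124.58, B 192.42
Sensible, products 25→28.4 °C: 198.63 kJ/h
Q = ΔH = -24314 kJ/h = -6.7538 kW
Heat removed = 6753.8 W

Q_out = 6750 W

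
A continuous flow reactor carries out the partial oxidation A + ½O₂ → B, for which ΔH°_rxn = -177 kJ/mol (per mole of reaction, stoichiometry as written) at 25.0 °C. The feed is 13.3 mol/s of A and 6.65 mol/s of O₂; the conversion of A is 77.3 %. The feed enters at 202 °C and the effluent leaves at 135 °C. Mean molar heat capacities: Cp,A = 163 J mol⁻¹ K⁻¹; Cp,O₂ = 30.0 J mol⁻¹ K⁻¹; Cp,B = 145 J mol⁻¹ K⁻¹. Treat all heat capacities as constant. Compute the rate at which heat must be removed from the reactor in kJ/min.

Extent of reaction ξ = 0.773 × 13.3 = 10.281 mol/s
Reaction term: ξ·ΔH°_rxn = 10.281 × -177 = -1819.7 kJ/s
Sensible, feed 202→25 °C: -419.03 kJ/s
Outlet flows (mol/s): A 3.0191, O₂ 1.5095, B 10.281
Sensible, products 25→135 °C: 223.09 kJ/s
Q = ΔH = -2015.7 kJ/s = -2015.7 kW
Heat removed = 120940 kJ/min

Q_out = 121000 kJ/min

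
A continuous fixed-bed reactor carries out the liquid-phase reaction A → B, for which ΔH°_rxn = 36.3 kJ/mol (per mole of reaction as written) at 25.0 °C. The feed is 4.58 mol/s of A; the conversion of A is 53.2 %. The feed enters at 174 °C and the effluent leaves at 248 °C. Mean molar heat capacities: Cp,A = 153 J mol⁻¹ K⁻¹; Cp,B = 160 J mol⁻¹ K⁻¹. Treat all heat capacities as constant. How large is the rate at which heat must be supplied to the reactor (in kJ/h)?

Q_in = 519000 kJ/h

Extent of reaction ξ = 0.532 × 4.58 = 2.4366 mol/s
Reaction term: ξ·ΔH°_rxn = 2.4366 × 36.3 = 88.447 kJ/s
Sensible, feed 174→25 °C: -104.41 kJ/s
Outlet flows (mol/s): A 2.1434, B 2.4366
Sensible, products 25→248 °C: 160.07 kJ/s
Q = ΔH = 144.11 kJ/s = 144.11 kW
Heat supplied = 518780 kJ/h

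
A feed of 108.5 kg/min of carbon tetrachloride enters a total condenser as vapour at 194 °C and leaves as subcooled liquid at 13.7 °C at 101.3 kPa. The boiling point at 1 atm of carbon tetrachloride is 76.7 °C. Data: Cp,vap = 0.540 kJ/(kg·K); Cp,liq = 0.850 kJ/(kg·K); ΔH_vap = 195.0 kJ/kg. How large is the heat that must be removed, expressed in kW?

vapour 194→76.7 °C: -63.342 kJ/kg
condensation at 76.7 °C: -195 kJ/kg
liquid 76.7→13.7 °C: -53.55 kJ/kg
Δh = -63.342 + -195 + -53.55 = -311.89 kJ/kg
Q = ṁ·Δh = 108.5 kg/min × -311.89 kJ/kg = -33840 kJ/min
|Q| = 564 kW

Q_c = 564 kW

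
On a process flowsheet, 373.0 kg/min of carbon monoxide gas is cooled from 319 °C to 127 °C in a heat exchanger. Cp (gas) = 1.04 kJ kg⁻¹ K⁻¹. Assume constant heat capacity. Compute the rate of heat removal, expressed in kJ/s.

Q = ṁ·Cp·ΔT = 373.0 × 1.04 × (127 − 319) = -74481 kJ/min
Converting: 74481 / 60 s = 1241.3 kW

Q_c = 1240 kJ/s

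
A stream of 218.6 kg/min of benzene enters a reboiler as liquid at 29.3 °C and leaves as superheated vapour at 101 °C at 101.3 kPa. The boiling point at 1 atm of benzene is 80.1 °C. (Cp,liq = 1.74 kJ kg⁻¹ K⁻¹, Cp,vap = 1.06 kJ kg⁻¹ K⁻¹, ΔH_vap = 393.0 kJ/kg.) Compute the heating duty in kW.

Q = 1830 kW

liquid 29.3→80.1 °C: 88.392 kJ/kg
vaporisation at 80.1 °C: 393 kJ/kg
vapour 80.1→101 °C: 22.154 kJ/kg
Δh = 88.392 + 393 + 22.154 = 503.55 kJ/kg
Q = ṁ·Δh = 218.6 kg/min × 503.55 kJ/kg = 110080 kJ/min
|Q| = 1834.6 kW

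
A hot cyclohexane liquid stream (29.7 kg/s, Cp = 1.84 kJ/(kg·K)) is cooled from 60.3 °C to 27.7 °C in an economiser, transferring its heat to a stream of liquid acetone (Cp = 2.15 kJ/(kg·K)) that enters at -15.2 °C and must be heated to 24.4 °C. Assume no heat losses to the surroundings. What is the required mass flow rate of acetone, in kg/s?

ṁ_c = 20.9 kg/s

Heat released by hot stream: Q = 29.7 × 1.84 × (60.3 − 27.7) = 1781.5 kJ/s
Energy balance on cold side (adiabatic exchanger): Q = ṁ_c·Cp_c·(T_c,out − T_c,in)
ṁ_c = 1781.5 / [2.15 × (24.4 − -15.2)] = 20.925 kg/s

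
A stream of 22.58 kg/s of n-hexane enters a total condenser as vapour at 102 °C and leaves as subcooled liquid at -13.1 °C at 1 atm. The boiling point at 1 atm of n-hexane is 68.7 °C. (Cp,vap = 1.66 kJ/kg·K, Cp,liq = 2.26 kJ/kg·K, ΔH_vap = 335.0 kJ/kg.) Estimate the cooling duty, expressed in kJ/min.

vapour 102→68.7 °C: -55.278 kJ/kg
condensation at 68.7 °C: -335 kJ/kg
liquid 68.7→-13.1 °C: -184.87 kJ/kg
Δh = -55.278 + -335 + -184.87 = -575.15 kJ/kg
Q = ṁ·Δh = 22.58 kg/s × -575.15 kJ/kg = -12987 kJ/s
|Q| = 12987 kW = 779210 kJ/min

Q_c = 779000 kJ/min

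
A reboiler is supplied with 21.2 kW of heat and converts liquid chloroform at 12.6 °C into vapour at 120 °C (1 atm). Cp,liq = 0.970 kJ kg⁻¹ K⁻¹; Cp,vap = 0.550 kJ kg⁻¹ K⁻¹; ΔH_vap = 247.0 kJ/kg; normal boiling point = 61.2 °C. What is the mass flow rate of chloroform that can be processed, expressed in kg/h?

Δh = 0.970×(61.2−12.6) + 247.0 + 0.550×(120−61.2) = 326.48 kJ/kg
Q = 21.2 kW = 21.2 kJ/s = 76320 kJ/h
ṁ = Q/Δh = 76320 / 326.48 = 233.76 kg/h

ṁ = 234 kg/h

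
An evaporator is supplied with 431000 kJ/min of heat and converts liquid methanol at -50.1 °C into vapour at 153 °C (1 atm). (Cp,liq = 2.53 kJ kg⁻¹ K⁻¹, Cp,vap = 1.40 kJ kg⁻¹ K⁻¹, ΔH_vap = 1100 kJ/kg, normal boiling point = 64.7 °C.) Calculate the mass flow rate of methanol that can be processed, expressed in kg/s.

Δh = 2.53×(64.7−-50.1) + 1100 + 1.40×(153−64.7) = 1514.1 kJ/kg
Q = 431000 kJ/min = 7183.3 kJ/s = 7183.3 kJ/s
ṁ = Q/Δh = 7183.3 / 1514.1 = 4.7444 kg/s

ṁ = 4.74 kg/s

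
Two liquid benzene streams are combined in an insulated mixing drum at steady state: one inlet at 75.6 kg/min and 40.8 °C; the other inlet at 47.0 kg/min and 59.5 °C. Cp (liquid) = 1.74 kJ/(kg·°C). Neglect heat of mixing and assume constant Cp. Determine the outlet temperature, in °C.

Adiabatic, steady state ⇒ Σ ṁᵢCp,ᵢ(T_out − Tᵢ) = 0
Σ ṁᵢCp,ᵢTᵢ = 75.6×1.74×40.8 + 47.0×1.74×59.5 = 10233
Σ ṁᵢCp,ᵢ = 75.6×1.74 + 47.0×1.74 = 213.32
T_out = 10233 / 213.32 = 47.969 °C

T_out = 48.0 °C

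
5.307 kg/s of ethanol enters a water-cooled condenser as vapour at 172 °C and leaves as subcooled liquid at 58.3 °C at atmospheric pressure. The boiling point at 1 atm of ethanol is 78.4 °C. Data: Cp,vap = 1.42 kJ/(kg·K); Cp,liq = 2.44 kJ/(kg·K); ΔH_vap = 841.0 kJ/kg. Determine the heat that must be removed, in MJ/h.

vapour 172→78.4 °C: -132.91 kJ/kg
condensation at 78.4 °C: -841 kJ/kg
liquid 78.4→58.3 °C: -49.044 kJ/kg
Δh = -132.91 + -841 + -49.044 = -1023 kJ/kg
Q = ṁ·Δh = 5.307 kg/s × -1023 kJ/kg = -5428.8 kJ/s
|Q| = 5428.8 kW = 19544 MJ/h

Q_c = 19500 MJ/h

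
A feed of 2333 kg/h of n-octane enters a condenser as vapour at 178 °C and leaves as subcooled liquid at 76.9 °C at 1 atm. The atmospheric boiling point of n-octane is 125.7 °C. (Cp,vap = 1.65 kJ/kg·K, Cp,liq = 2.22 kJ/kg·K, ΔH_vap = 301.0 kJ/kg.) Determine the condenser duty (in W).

vapour 178→125.7 °C: -86.295 kJ/kg
condensation at 125.7 °C: -301 kJ/kg
liquid 125.7→76.9 °C: -108.34 kJ/kg
Δh = -86.295 + -301 + -108.34 = -495.63 kJ/kg
Q = ṁ·Δh = 2333 kg/h × -495.63 kJ/kg = -1.1563e+06 kJ/h
|Q| = 321.2 kW = 321200 W

Q_c = 321000 W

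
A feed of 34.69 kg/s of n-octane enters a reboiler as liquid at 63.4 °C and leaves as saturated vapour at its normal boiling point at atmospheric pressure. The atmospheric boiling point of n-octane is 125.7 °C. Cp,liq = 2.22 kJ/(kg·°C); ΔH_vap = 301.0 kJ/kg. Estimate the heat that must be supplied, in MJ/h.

liquid 63.4→125.7 °C: 138.31 kJ/kg
vaporisation at 125.7 °C: 301 kJ/kg
Δh = 138.31 + 301 = 439.31 kJ/kg
Q = ṁ·Δh = 34.69 kg/s × 439.31 kJ/kg = 15240 kJ/s
|Q| = 15240 kW = 54862 MJ/h

Q = 54900 MJ/h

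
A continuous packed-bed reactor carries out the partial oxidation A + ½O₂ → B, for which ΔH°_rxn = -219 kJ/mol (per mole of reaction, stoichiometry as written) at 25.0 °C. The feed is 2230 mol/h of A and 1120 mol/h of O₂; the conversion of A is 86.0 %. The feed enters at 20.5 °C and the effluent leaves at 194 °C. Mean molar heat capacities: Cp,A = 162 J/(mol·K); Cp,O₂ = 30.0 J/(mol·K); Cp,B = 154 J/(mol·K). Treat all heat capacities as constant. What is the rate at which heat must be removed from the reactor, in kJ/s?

Extent of reaction ξ = 0.860 × 2230 = 1917.8 mol/h
Reaction term: ξ·ΔH°_rxn = 1917.8 × -219 = -420000 kJ/h
Sensible, feed 20.5→25 °C: 1776.9 kJ/h
Outlet flows (mol/h): A 312.2, O₂ 161.1, B 1917.8
Sensible, products 25→194 °C: 59277 kJ/h
Q = ΔH = -358940 kJ/h = -99.707 kW
Heat removed = 99.707 kJ/s

Q_out = 99.7 kJ/s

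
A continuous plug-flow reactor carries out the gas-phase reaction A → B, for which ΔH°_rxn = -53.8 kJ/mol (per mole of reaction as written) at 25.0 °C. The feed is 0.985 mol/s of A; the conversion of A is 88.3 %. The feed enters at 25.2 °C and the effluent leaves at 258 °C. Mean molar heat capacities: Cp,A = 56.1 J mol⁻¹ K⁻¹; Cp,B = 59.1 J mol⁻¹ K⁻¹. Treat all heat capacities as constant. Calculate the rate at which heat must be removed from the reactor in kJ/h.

Extent of reaction ξ = 0.883 × 0.985 = 0.86975 mol/s
Reaction term: ξ·ΔH°_rxn = 0.86975 × -53.8 = -46.793 kJ/s
Sensible, feed 25.2→25 °C: -0.011052 kJ/s
Outlet flows (mol/s): A 0.11525, B 0.86975
Sensible, products 25→258 °C: 13.483 kJ/s
Q = ΔH = -33.321 kJ/s = -33.321 kW
Heat removed = 119950 kJ/h

Q_out = 120000 kJ/h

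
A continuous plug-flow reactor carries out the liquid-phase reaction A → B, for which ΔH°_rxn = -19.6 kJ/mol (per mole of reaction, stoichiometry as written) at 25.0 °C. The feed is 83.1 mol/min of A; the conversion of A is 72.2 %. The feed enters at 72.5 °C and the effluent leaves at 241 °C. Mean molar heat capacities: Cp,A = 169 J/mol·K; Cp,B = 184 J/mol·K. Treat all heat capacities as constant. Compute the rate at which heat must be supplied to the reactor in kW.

Q_in = 23.1 kW

Extent of reaction ξ = 0.722 × 83.1 = 59.998 mol/min
Reaction term: ξ·ΔH°_rxn = 59.998 × -19.6 = -1176 kJ/min
Sensible, feed 72.5→25 °C: -667.09 kJ/min
Outlet flows (mol/min): A 23.102, B 59.998
Sensible, products 25→241 °C: 3227.9 kJ/min
Q = ΔH = 1384.8 kJ/min = 23.08 kW
Heat supplied = 23.08 kW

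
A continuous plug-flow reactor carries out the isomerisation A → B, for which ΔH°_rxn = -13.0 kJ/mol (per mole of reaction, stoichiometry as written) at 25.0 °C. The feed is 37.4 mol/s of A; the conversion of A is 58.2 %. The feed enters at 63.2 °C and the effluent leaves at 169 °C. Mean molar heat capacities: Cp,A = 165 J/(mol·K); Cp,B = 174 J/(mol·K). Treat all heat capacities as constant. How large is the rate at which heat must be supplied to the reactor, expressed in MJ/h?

Extent of reaction ξ = 0.582 × 37.4 = 21.767 mol/s
Reaction term: ξ·ΔH°_rxn = 21.767 × -13.0 = -282.97 kJ/s
Sensible, feed 63.2→25 °C: -235.73 kJ/s
Outlet flows (mol/s): A 15.633, B 21.767
Sensible, products 25→169 °C: 916.83 kJ/s
Q = ΔH = 398.13 kJ/s = 398.13 kW
Heat supplied = 1433.3 MJ/h

Q_in = 1430 MJ/h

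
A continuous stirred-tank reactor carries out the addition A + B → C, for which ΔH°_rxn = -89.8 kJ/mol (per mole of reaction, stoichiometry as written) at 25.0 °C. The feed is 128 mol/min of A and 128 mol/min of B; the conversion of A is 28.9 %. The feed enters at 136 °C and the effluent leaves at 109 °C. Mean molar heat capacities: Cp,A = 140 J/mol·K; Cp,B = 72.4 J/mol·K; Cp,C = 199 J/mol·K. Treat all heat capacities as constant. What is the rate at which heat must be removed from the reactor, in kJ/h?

Q_out = 246000 kJ/h

Extent of reaction ξ = 0.289 × 128 = 36.992 mol/min
Reaction term: ξ·ΔH°_rxn = 36.992 × -89.8 = -3321.9 kJ/min
Sensible, feed 136→25 °C: -3017.8 kJ/min
Outlet flows (mol/min): A 91.008, B 91.008, C 36.992
Sensible, products 25→109 °C: 2242.1 kJ/min
Q = ΔH = -4097.6 kJ/min = -68.293 kW
Heat removed = 245850 kJ/h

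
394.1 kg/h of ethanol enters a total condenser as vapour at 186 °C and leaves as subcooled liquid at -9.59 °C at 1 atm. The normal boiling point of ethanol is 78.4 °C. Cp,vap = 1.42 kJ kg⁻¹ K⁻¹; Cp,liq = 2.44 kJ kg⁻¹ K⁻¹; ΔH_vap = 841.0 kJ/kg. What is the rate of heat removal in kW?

vapour 186→78.4 °C: -152.79 kJ/kg
condensation at 78.4 °C: -841 kJ/kg
liquid 78.4→-9.59 °C: -214.7 kJ/kg
Δh = -152.79 + -841 + -214.7 = -1208.5 kJ/kg
Q = ṁ·Δh = 394.1 kg/h × -1208.5 kJ/kg = -476260 kJ/h
|Q| = 132.3 kW

Q_c = 132 kW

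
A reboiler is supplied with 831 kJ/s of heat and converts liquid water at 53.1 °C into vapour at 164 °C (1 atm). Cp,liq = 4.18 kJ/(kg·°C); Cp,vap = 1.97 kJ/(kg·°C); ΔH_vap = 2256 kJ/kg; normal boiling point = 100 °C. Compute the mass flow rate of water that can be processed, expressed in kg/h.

ṁ = 1160 kg/h

Δh = 4.18×(100−53.1) + 2256 + 1.97×(164−100) = 2578.1 kJ/kg
Q = 831 kJ/s = 831 kJ/s = 2.9916e+06 kJ/h
ṁ = Q/Δh = 2.9916e+06 / 2578.1 = 1160.4 kg/h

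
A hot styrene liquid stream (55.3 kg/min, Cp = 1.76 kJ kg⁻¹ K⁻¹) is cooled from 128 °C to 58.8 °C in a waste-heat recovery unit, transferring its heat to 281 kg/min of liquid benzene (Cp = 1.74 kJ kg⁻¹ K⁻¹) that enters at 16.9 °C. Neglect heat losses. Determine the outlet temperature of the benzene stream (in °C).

Heat released by hot stream: Q = 55.3 × 1.76 × (128 − 58.8) = 6735.1 kJ/min
Energy balance on cold side (adiabatic exchanger): Q = ṁ_c·Cp_c·(T_c,out − T_c,in)
T_c,out = 16.9 + 6735.1/(281 × 1.74) = 30.675 °C

T_c,out = 30.7 °C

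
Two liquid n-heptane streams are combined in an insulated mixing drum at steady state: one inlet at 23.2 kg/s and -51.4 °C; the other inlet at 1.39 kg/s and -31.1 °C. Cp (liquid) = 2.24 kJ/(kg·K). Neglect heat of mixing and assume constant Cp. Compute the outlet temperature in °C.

T_out = -50.3 °C

No heat crosses the boundary, so H_out = H_in.
T_out = Σ ṁᵢCp,ᵢTᵢ / Σ ṁᵢCp,ᵢ
      = -2768 / 55.082 = -50.253 °C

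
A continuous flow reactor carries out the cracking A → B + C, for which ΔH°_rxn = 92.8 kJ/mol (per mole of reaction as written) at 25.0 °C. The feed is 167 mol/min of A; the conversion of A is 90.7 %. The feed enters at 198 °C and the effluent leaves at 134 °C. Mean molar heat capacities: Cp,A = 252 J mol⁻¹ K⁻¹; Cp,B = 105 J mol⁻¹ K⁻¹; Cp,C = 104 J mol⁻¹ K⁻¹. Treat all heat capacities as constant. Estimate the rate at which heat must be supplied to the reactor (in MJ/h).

Extent of reaction ξ = 0.907 × 167 = 151.47 mol/min
Reaction term: ξ·ΔH°_rxn = 151.47 × 92.8 = 14056 kJ/min
Sensible, feed 198→25 °C: -7280.5 kJ/min
Outlet flows (mol/min): A 15.531, B 151.47, C 151.47
Sensible, products 25→134 °C: 3877.2 kJ/min
Q = ΔH = 10653 kJ/min = 177.55 kW
Heat supplied = 639.18 MJ/h

Q_in = 639 MJ/h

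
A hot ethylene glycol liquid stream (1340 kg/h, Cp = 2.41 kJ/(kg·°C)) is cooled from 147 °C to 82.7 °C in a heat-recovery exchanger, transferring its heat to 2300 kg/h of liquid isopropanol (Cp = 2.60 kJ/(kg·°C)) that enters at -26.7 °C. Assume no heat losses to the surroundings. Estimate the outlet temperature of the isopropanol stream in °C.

Heat released by hot stream: Q = 1340 × 2.41 × (147 − 82.7) = 207650 kJ/h
Energy balance on cold side (adiabatic exchanger): Q = ṁ_c·Cp_c·(T_c,out − T_c,in)
T_c,out = -26.7 + 207650/(2300 × 2.60) = 8.0242 °C

T_c,out = 8.02 °C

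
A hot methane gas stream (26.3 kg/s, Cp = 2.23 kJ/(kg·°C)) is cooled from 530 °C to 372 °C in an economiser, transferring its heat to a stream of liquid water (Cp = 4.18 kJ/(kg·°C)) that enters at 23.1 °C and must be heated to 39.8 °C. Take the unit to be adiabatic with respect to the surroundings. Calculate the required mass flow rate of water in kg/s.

ṁ_c = 133 kg/s

Heat released by hot stream: Q = 26.3 × 2.23 × (530 − 372) = 9266.5 kJ/s
Energy balance on cold side (adiabatic exchanger): Q = ṁ_c·Cp_c·(T_c,out − T_c,in)
ṁ_c = 9266.5 / [4.18 × (39.8 − 23.1)] = 132.75 kg/s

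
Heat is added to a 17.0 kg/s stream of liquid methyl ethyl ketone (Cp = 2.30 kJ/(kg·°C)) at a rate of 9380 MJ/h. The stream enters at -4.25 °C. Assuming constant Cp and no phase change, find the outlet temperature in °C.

T_out = 62.4 °C

Q = 9380 MJ/h = 2605.6 kJ/s
ΔT = Q/(ṁ·Cp) = 2605.6/(17.0×2.30) = 66.638 K
T_out = -4.25 + 66.638 = 62.388 °C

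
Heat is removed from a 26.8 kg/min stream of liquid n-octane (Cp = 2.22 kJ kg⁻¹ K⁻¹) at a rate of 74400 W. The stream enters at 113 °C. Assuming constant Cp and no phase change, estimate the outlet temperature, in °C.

T_out = 38.0 °C

Q = 74400 W = 4464 kJ/min
ΔT = Q/(ṁ·Cp) = 4464/(26.8×2.22) = 75.03 K
T_out = 113 − 75.03 = 37.97 °C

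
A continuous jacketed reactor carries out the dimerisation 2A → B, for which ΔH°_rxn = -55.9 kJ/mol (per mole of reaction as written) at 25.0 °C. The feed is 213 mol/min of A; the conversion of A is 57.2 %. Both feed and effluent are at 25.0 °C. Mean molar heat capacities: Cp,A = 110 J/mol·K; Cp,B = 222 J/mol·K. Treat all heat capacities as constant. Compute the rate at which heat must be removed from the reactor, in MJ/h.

Q_out = 204 MJ/h

Extent of reaction ξ = 0.572 × 213 / 2 = 60.918 mol/min
Reaction term: ξ·ΔH°_rxn = 60.918 × -55.9 = -3405.3 kJ/min
Q = ΔH = -3405.3 kJ/min = -56.755 kW
Heat removed = 204.32 MJ/h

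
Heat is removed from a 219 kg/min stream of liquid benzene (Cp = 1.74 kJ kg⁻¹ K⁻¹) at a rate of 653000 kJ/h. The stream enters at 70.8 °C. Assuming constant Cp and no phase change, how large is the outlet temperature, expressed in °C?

T_out = 42.2 °C

Q = 653000 kJ/h = 10883 kJ/min
ΔT = Q/(ṁ·Cp) = 10883/(219×1.74) = 28.561 K
T_out = 70.8 − 28.561 = 42.239 °C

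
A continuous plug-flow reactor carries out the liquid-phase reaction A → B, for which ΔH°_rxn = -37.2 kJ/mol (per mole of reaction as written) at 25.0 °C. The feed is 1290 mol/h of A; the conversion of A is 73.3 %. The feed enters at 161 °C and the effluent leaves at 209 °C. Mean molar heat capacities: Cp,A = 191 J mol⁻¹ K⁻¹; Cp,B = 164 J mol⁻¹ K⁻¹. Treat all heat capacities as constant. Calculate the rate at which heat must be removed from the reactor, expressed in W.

Q_out = 7790 W

Extent of reaction ξ = 0.733 × 1290 = 945.57 mol/h
Reaction term: ξ·ΔH°_rxn = 945.57 × -37.2 = -35175 kJ/h
Sensible, feed 161→25 °C: -33509 kJ/h
Outlet flows (mol/h): A 344.43, B 945.57
Sensible, products 25→209 °C: 40638 kJ/h
Q = ΔH = -28046 kJ/h = -7.7906 kW
Heat removed = 7790.6 W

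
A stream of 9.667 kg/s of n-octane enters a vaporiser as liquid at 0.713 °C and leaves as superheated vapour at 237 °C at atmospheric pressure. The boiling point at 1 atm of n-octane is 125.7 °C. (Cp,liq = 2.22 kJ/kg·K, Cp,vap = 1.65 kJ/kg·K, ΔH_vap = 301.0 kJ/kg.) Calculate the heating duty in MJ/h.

liquid 0.713→125.7 °C: 277.47 kJ/kg
vaporisation at 125.7 °C: 301 kJ/kg
vapour 125.7→237 °C: 183.64 kJ/kg
Δh = 277.47 + 301 + 183.64 = 762.12 kJ/kg
Q = ṁ·Δh = 9.667 kg/s × 762.12 kJ/kg = 7367.4 kJ/s
|Q| = 7367.4 kW = 26523 MJ/h

Q = 26500 MJ/h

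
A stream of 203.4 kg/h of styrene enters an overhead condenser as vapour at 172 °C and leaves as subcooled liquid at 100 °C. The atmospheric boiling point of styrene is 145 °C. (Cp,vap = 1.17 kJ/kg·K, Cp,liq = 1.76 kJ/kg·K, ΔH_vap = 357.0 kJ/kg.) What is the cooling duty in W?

Q_c = 26400 W

vapour 172→145 °C: -31.59 kJ/kg
condensation at 145 °C: -357 kJ/kg
liquid 145→100 °C: -79.2 kJ/kg
Δh = -31.59 + -357 + -79.2 = -467.79 kJ/kg
Q = ṁ·Δh = 203.4 kg/h × -467.79 kJ/kg = -95148 kJ/h
|Q| = 26.43 kW = 26430 W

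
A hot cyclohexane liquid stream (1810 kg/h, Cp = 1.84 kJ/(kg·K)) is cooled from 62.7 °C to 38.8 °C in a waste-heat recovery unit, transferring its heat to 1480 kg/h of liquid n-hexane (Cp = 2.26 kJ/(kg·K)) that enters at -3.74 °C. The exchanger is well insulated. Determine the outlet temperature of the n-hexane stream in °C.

T_c,out = 20.1 °C

Heat released by hot stream: Q = 1810 × 1.84 × (62.7 − 38.8) = 79597 kJ/h
Energy balance on cold side (adiabatic exchanger): Q = ṁ_c·Cp_c·(T_c,out − T_c,in)
T_c,out = -3.74 + 79597/(1480 × 2.26) = 20.057 °C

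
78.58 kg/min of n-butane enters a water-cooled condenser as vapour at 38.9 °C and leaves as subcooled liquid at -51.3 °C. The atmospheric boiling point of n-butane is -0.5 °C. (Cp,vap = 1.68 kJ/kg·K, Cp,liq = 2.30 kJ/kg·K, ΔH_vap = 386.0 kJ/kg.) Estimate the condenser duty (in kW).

Q_c = 745 kW

vapour 38.9→-0.5 °C: -66.192 kJ/kg
condensation at -0.5 °C: -386 kJ/kg
liquid -0.5→-51.3 °C: -116.84 kJ/kg
Δh = -66.192 + -386 + -116.84 = -569.03 kJ/kg
Q = ṁ·Δh = 78.58 kg/min × -569.03 kJ/kg = -44715 kJ/min
|Q| = 745.24 kW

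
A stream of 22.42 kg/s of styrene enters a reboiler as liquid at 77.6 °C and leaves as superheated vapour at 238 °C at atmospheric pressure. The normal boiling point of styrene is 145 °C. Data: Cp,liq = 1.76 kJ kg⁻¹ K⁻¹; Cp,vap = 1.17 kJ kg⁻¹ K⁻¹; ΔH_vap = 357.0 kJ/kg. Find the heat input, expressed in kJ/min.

Q = 786000 kJ/min

liquid 77.6→145 °C: 118.62 kJ/kg
vaporisation at 145 °C: 357 kJ/kg
vapour 145→238 °C: 108.81 kJ/kg
Δh = 118.62 + 357 + 108.81 = 584.43 kJ/kg
Q = ṁ·Δh = 22.42 kg/s × 584.43 kJ/kg = 13103 kJ/s
|Q| = 13103 kW = 786180 kJ/min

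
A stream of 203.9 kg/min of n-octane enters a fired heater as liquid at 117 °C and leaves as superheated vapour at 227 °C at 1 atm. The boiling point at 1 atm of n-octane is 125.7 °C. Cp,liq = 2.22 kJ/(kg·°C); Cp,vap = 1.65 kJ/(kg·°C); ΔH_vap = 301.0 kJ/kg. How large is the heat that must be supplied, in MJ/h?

liquid 117→125.7 °C: 19.314 kJ/kg
vaporisation at 125.7 °C: 301 kJ/kg
vapour 125.7→227 °C: 167.14 kJ/kg
Δh = 19.314 + 301 + 167.14 = 487.46 kJ/kg
Q = ṁ·Δh = 203.9 kg/min × 487.46 kJ/kg = 99393 kJ/min
|Q| = 1656.5 kW = 5963.6 MJ/h

Q = 5960 MJ/h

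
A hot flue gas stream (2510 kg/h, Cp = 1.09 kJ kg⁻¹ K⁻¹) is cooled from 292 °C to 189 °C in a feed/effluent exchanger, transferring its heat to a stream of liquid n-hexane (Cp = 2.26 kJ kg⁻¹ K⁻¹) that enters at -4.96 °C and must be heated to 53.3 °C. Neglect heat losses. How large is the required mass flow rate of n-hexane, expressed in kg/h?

Heat released by hot stream: Q = 2510 × 1.09 × (292 − 189) = 281800 kJ/h
Energy balance on cold side (adiabatic exchanger): Q = ṁ_c·Cp_c·(T_c,out − T_c,in)
ṁ_c = 281800 / [2.26 × (53.3 − -4.96)] = 2140.2 kg/h

ṁ_c = 2140 kg/h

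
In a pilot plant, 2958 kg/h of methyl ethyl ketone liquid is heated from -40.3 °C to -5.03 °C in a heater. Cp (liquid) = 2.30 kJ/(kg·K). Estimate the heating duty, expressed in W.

Q = 66700 W

Q = ṁ·Cp·ΔT = 2958 × 2.30 × (-5.03 − -40.3) = 239960 kJ/h
Converting: 239960 / 3600 s = 66.654 kW
Heating duty = 66654 W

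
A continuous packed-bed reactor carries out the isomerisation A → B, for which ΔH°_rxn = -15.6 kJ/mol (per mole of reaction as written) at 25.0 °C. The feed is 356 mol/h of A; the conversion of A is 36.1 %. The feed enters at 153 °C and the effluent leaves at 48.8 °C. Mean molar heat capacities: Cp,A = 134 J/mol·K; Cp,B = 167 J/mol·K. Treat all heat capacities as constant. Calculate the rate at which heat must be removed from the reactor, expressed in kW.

Q_out = 1.91 kW

Extent of reaction ξ = 0.361 × 356 = 128.52 mol/h
Reaction term: ξ·ΔH°_rxn = 128.52 × -15.6 = -2004.8 kJ/h
Sensible, feed 153→25 °C: -6106.1 kJ/h
Outlet flows (mol/h): A 227.48, B 128.52
Sensible, products 25→48.8 °C: 1236.3 kJ/h
Q = ΔH = -6874.7 kJ/h = -1.9096 kW
Heat removed = 1.9096 kW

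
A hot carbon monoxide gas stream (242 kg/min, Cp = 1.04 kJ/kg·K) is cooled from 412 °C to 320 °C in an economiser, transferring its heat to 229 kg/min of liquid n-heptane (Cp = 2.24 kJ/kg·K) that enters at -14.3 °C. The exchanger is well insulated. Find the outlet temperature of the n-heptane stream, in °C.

Heat released by hot stream: Q = 242 × 1.04 × (412 − 320) = 23155 kJ/min
Energy balance on cold side (adiabatic exchanger): Q = ṁ_c·Cp_c·(T_c,out − T_c,in)
T_c,out = -14.3 + 23155/(229 × 2.24) = 30.839 °C

T_c,out = 30.8 °C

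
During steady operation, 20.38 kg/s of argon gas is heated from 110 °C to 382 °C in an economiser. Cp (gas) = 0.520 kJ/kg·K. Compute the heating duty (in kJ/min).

Q = 173000 kJ/min

Q = ṁ·Cp·ΔT = 20.38 × 0.520 × (382 − 110) = 2882.5 kJ/s
Heating duty = 172950 kJ/min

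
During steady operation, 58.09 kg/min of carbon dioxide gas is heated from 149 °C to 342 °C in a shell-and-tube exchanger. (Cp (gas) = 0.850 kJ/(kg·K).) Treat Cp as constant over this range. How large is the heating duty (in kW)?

Q = ṁ·Cp·ΔT = 58.09 × 0.850 × (342 − 149) = 9529.7 kJ/min
Converting: 9529.7 / 60 s = 158.83 kW

Q = 159 kW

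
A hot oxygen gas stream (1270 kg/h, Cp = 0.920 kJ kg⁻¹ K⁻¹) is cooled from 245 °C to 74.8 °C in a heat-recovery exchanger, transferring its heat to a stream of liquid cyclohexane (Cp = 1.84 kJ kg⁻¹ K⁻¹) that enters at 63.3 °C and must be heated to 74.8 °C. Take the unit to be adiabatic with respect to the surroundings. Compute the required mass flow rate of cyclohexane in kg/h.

ṁ_c = 9400 kg/h

Heat released by hot stream: Q = 1270 × 0.920 × (245 − 74.8) = 198860 kJ/h
Energy balance on cold side (adiabatic exchanger): Q = ṁ_c·Cp_c·(T_c,out − T_c,in)
ṁ_c = 198860 / [1.84 × (74.8 − 63.3)] = 9398 kg/h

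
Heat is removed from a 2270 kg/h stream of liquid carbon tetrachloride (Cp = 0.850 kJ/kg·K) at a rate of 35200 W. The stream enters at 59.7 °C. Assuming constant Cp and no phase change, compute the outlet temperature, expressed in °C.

Q = 35200 W = 126720 kJ/h
ΔT = Q/(ṁ·Cp) = 126720/(2270×0.850) = 65.675 K
T_out = 59.7 − 65.675 = -5.975 °C

T_out = -5.98 °C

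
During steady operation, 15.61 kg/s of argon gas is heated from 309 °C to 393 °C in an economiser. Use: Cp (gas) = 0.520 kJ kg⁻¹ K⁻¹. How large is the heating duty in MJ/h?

Q = ṁ·Cp·ΔT = 15.61 × 0.520 × (393 − 309) = 681.84 kJ/s
Heating duty = 2454.6 MJ/h

Q = 2450 MJ/h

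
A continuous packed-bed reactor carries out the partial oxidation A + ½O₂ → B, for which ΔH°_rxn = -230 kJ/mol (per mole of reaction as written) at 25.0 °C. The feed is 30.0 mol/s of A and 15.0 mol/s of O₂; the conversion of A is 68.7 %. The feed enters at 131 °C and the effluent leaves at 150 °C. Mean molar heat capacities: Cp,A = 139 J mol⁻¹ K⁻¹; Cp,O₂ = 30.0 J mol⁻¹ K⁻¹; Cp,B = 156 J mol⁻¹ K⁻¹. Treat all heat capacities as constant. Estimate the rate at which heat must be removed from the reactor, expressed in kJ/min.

Q_out = 279000 kJ/min

Extent of reaction ξ = 0.687 × 30.0 = 20.61 mol/s
Reaction term: ξ·ΔH°_rxn = 20.61 × -230 = -4740.3 kJ/s
Sensible, feed 131→25 °C: -489.72 kJ/s
Outlet flows (mol/s): A 9.39, O₂ 4.695, B 20.61
Sensible, products 25→150 °C: 582.65 kJ/s
Q = ΔH = -4647.4 kJ/s = -4647.4 kW
Heat removed = 278840 kJ/min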